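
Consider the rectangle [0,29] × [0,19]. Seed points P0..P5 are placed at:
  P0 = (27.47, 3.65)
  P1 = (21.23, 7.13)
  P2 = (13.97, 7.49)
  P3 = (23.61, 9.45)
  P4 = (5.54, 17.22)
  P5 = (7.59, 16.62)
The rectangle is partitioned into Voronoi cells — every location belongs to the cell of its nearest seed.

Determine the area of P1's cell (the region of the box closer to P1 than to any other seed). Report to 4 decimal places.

Area of P1's cell: 58.5093

1. box [0,29]×[0,19]: [(0, 0) (29, 0) (29, 19) (0, 19)]
2. ⊥bis P1·P0 via (24.35,5.39): [(0, 0) (21.344, 0) (29, 13.7279) (29, 19) (0, 19)]  |A|=498.4497
3. ⊥bis P1·P2 via (17.6,7.31): [(17.2375, 0) (21.344, 0) (29, 13.7279) (29, 19) (18.1797, 19)]  |A|=161.9864
4. ⊥bis P1·P3 via (22.42,8.29): [(17.8796, 12.9479) (17.2375, 0) (21.344, 0) (24.6764, 5.9753)]  |A|=58.5093
5. ⊥bis P1·P4 via (13.385,12.175): [(17.8796, 12.9479) (17.2375, 0) (21.344, 0) (24.6764, 5.9753)]  |A|=58.5093
6. ⊥bis P1·P5 via (14.41,11.875): [(17.8796, 12.9479) (17.2375, 0) (21.344, 0) (24.6764, 5.9753)]  |A|=58.5093
7. canonical 4-gon: [(17.8796, 12.9479) (17.2375, 0) (21.344, 0) (24.6764, 5.9753)]
8. shoelace: 58.5093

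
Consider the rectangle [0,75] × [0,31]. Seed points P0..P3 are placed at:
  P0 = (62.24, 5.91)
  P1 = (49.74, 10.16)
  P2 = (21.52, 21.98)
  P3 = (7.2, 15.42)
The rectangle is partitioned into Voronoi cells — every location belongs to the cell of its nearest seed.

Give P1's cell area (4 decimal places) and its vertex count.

1. box [0,75]×[0,31]: [(0, 0) (75, 0) (75, 31) (0, 31)]
2. ⊥bis P1·P0 via (55.99,8.035): [(0, 0) (53.2581, 0) (63.7981, 31) (0, 31)]  |A|=1814.3711
3. ⊥bis P1·P2 via (35.63,16.07): [(28.8991, 0) (53.2581, 0) (63.7981, 31) (41.8835, 31)]  |A|=717.2422
4. ⊥bis P1·P3 via (28.47,12.79): [(28.8991, 0) (53.2581, 0) (63.7981, 31) (41.8835, 31)]  |A|=717.2422
5. canonical 4-gon: [(28.8991, 0) (53.2581, 0) (63.7981, 31) (41.8835, 31)]
6. shoelace: 717.2422

Area of P1's cell: 717.2422 (4 vertices)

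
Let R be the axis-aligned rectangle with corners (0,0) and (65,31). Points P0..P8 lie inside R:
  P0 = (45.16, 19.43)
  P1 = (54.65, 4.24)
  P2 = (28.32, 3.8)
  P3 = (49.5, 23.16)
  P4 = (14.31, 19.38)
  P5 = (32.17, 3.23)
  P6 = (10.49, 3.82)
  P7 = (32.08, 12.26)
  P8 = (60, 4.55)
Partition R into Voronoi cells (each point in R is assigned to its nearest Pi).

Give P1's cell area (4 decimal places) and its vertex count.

1. box [0,65]×[0,31]: [(0, 0) (65, 0) (65, 31) (0, 31)]
2. ⊥bis P1·P0 via (49.905,11.835): [(30.9615, 0) (65, 0) (65, 21.2656)]  |A|=361.9252
3. ⊥bis P1·P2 via (41.485,4.02): [(41.4428, 6.5482) (41.5522, 0) (65, 0) (65, 21.2656)]  |A|=327.2504
4. ⊥bis P1·P3 via (52.075,13.7): [(53.5196, 14.0932) (41.4428, 6.5482) (41.5522, 0) (65, 0) (65, 17.2182)]  |A|=304.017
5. ⊥bis P1·P4 via (34.48,11.81): [(53.5196, 14.0932) (41.4428, 6.5482) (41.5522, 0) (65, 0) (65, 17.2182)]  |A|=304.017
6. ⊥bis P1·P5 via (43.41,3.735): [(53.5196, 14.0932) (43.2333, 7.6669) (43.5778, 0) (65, 0) (65, 17.2182)]  |A|=290.3281
7. ⊥bis P1·P6 via (32.57,4.03): [(53.5196, 14.0932) (43.2333, 7.6669) (43.5778, 0) (65, 0) (65, 17.2182)]  |A|=290.3281
8. ⊥bis P1·P7 via (43.365,8.25): [(53.5196, 14.0932) (43.2333, 7.6669) (43.5778, 0) (65, 0) (65, 17.2182)]  |A|=290.3281
9. ⊥bis P1·P8 via (57.325,4.395): [(56.7127, 14.9624) (53.5196, 14.0932) (43.2333, 7.6669) (43.5778, 0) (57.5797, 0)]  |A|=163.469
10. canonical 5-gon: [(56.7127, 14.9624) (53.5196, 14.0932) (43.2333, 7.6669) (43.5778, 0) (57.5797, 0)]
11. shoelace: 163.469

Area of P1's cell: 163.4690 (5 vertices)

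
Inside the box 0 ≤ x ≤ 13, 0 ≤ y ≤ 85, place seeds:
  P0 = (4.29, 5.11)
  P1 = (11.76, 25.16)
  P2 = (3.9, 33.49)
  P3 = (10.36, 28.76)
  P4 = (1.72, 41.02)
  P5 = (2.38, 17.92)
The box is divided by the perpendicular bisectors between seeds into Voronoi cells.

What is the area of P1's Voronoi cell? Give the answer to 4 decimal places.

Area of P1's cell: 56.9981

1. box [0,13]×[0,85]: [(0, 0) (13, 0) (13, 85) (0, 85)]
2. ⊥bis P1·P0 via (8.025,15.135): [(0, 18.1249) (13, 13.2815) (13, 85) (0, 85)]  |A|=900.8588
3. ⊥bis P1·P2 via (7.83,29.325): [(0, 21.9368) (0, 18.1249) (13, 13.2815) (13, 34.2033)]  |A|=160.7694
4. ⊥bis P1·P3 via (11.06,26.96): [(1.3018, 23.1651) (0, 21.9368) (0, 18.1249) (13, 13.2815) (13, 27.7144)]  |A|=122.8155
5. ⊥bis P1·P4 via (6.74,33.09): [(1.3018, 23.1651) (0, 21.9368) (0, 18.1249) (13, 13.2815) (13, 27.7144)]  |A|=122.8155
6. ⊥bis P1·P5 via (7.07,21.54): [(4.7735, 24.5153) (13, 13.8572) (13, 27.7144)]  |A|=56.9981
7. canonical 3-gon: [(4.7735, 24.5153) (13, 13.8572) (13, 27.7144)]
8. shoelace: 56.9981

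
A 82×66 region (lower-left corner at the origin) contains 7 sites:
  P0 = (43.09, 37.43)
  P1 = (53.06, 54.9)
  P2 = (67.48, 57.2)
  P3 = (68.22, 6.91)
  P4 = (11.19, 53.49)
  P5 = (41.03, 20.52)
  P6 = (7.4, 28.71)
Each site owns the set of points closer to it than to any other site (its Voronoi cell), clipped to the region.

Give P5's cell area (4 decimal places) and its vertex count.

Area of P5's cell: 957.0262 (4 vertices)

1. box [0,82]×[0,66]: [(0, 0) (82, 0) (82, 66) (0, 66)]
2. ⊥bis P5·P0 via (42.06,28.975): [(0, 34.0988) (0, 0) (82, 0) (82, 24.1095)]  |A|=2386.5387
3. ⊥bis P5·P1 via (47.045,37.71): [(0, 34.0988) (0, 0) (82, 0) (82, 24.1095)]  |A|=2386.5387
4. ⊥bis P5·P2 via (54.255,38.86): [(73.2288, 25.178) (0, 34.0988) (0, 0) (82, 0) (82, 18.853)]  |A|=2363.4862
5. ⊥bis P5·P3 via (54.625,13.715): [(61.1023, 26.6552) (0, 34.0988) (0, 0) (47.7599, 0)]  |A|=1678.2835
6. ⊥bis P5·P4 via (26.11,37.005): [(61.1023, 26.6552) (20.1824, 31.6402) (0, 13.3737) (0, 0) (47.7599, 0)]  |A|=1469.1425
7. ⊥bis P5·P6 via (24.215,24.615): [(61.1023, 26.6552) (25.7604, 30.9606) (18.2204, 0) (47.7599, 0)]  |A|=957.0262
8. canonical 4-gon: [(61.1023, 26.6552) (25.7604, 30.9606) (18.2204, 0) (47.7599, 0)]
9. shoelace: 957.0262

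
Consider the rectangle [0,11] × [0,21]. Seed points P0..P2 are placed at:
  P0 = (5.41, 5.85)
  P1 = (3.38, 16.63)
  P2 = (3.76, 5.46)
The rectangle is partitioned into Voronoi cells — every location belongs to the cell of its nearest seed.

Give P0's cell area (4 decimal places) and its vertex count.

1. box [0,11]×[0,21]: [(0, 0) (11, 0) (11, 21) (0, 21)]
2. ⊥bis P0·P1 via (4.395,11.24): [(0, 10.4124) (0, 0) (11, 0) (11, 12.4838)]  |A|=125.9289
3. ⊥bis P0·P2 via (4.585,5.655): [(3.3131, 11.0363) (5.9216, 0) (11, 0) (11, 12.4838)]  |A|=76.0041
4. canonical 4-gon: [(3.3131, 11.0363) (5.9216, 0) (11, 0) (11, 12.4838)]
5. shoelace: 76.0041

Area of P0's cell: 76.0041 (4 vertices)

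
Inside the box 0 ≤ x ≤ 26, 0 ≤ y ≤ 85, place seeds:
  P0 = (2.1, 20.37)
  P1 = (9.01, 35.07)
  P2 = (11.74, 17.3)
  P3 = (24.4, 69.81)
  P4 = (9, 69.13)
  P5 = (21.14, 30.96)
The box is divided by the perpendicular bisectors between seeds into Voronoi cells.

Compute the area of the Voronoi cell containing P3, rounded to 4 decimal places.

1. box [0,26]×[0,85]: [(0, 0) (26, 0) (26, 85) (0, 85)]
2. ⊥bis P3·P0 via (13.25,45.09): [(0, 51.0664) (26, 39.3391) (26, 85) (0, 85)]  |A|=1034.7282
3. ⊥bis P3·P1 via (16.705,52.44): [(0, 59.8404) (26, 48.3223) (26, 85) (0, 85)]  |A|=803.8853
4. ⊥bis P3·P2 via (18.07,43.555): [(0, 59.8404) (26, 48.3223) (26, 85) (0, 85)]  |A|=803.8853
5. ⊥bis P3·P4 via (16.7,69.47): [(17.4669, 52.1025) (26, 48.3223) (26, 85) (16.0143, 85)]  |A|=320.7408
6. ⊥bis P3·P5 via (22.77,50.385): [(17.4669, 52.1025) (21.0105, 50.5326) (26, 50.114) (26, 85) (16.0143, 85)]  |A|=316.271
7. canonical 5-gon: [(17.4669, 52.1025) (21.0105, 50.5326) (26, 50.114) (26, 85) (16.0143, 85)]
8. shoelace: 316.271

Area of P3's cell: 316.2710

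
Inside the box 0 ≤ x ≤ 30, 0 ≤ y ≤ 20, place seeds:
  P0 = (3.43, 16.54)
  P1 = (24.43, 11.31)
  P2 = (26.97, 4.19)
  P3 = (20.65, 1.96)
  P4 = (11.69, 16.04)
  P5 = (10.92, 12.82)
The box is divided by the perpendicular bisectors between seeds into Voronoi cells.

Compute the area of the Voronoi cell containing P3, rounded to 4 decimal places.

Area of P3's cell: 90.8776

1. box [0,30]×[0,20]: [(0, 0) (30, 0) (30, 20) (0, 20)]
2. ⊥bis P3·P0 via (12.04,9.25): [(4.2081, 0) (30, 0) (30, 20) (21.1419, 20)]  |A|=346.4997
3. ⊥bis P3·P1 via (22.54,6.635): [(13.0681, 10.4643) (4.2081, 0) (30, 0) (30, 3.6191)]  |A|=165.5856
4. ⊥bis P3·P2 via (23.81,3.075): [(22.5562, 6.6285) (13.0681, 10.4643) (4.2081, 0) (24.895, 0)]  |A|=135.1966
5. ⊥bis P3·P4 via (16.17,9): [(22.5562, 6.6285) (16.372, 9.1286) (6.7561, 3.0093) (4.2081, 0) (24.895, 0)]  |A|=118.6658
6. ⊥bis P3·P5 via (15.785,7.39): [(22.5562, 6.6285) (17.3047, 8.7515) (7.5368, 0) (24.895, 0)]  |A|=90.8776
7. canonical 4-gon: [(22.5562, 6.6285) (17.3047, 8.7515) (7.5368, 0) (24.895, 0)]
8. shoelace: 90.8776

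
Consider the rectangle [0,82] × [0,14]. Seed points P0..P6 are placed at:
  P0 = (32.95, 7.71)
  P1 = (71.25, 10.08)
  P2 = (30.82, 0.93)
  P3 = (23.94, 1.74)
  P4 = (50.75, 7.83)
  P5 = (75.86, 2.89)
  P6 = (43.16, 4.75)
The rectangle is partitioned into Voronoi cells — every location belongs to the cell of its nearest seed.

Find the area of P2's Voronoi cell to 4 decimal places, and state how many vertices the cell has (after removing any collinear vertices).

1. box [0,82]×[0,14]: [(0, 0) (82, 0) (82, 14) (0, 14)]
2. ⊥bis P2·P0 via (31.885,4.32): [(0, 0) (45.636, 0) (1.0726, 14) (0, 14)]  |A|=326.9601
3. ⊥bis P2·P1 via (51.035,5.505): [(0, 0) (45.636, 0) (1.0726, 14) (0, 14)]  |A|=326.9601
4. ⊥bis P2·P3 via (27.38,1.335): [(27.2228, 0) (45.636, 0) (27.8796, 5.5783)]  |A|=51.3574
5. ⊥bis P2·P4 via (40.785,4.38): [(27.2228, 0) (42.3014, 0) (41.8945, 1.1754) (27.8796, 5.5783)]  |A|=49.3976
6. ⊥bis P2·P5 via (53.34,1.91): [(27.2228, 0) (42.3014, 0) (41.8945, 1.1754) (27.8796, 5.5783)]  |A|=49.3976
7. ⊥bis P2·P6 via (36.99,2.84): [(27.2228, 0) (37.8692, 0) (37.0324, 2.7029) (27.8796, 5.5783)]  |A|=40.861
8. canonical 4-gon: [(27.2228, 0) (37.8692, 0) (37.0324, 2.7029) (27.8796, 5.5783)]
9. shoelace: 40.861

Area of P2's cell: 40.8610 (4 vertices)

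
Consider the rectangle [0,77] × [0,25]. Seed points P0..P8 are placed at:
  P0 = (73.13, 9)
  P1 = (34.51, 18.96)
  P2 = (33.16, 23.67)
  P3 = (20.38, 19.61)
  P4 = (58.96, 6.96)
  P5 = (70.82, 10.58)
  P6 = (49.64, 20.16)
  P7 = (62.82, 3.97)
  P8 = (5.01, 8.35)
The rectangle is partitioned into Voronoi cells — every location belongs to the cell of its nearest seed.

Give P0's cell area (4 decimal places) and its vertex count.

Area of P0's cell: 85.7790 (4 vertices)

1. box [0,77]×[0,25]: [(0, 0) (77, 0) (77, 25) (0, 25)]
2. ⊥bis P0·P1 via (53.82,13.98): [(50.2146, 0) (77, 0) (77, 25) (56.662, 25)]  |A|=589.0422
3. ⊥bis P0·P2 via (53.145,16.335): [(50.2146, 0) (77, 0) (77, 25) (56.662, 25)]  |A|=589.0422
4. ⊥bis P0·P3 via (46.755,14.305): [(50.2146, 0) (77, 0) (77, 25) (56.662, 25)]  |A|=589.0422
5. ⊥bis P0·P4 via (66.045,7.98): [(67.1938, 0) (77, 0) (77, 25) (63.5947, 25)]  |A|=290.1432
6. ⊥bis P0·P5 via (71.975,9.79): [(66.8609, 2.313) (67.1938, 0) (77, 0) (77, 17.1367)]  |A|=98.2164
7. ⊥bis P0·P6 via (61.385,14.58): [(66.8609, 2.313) (67.1938, 0) (77, 0) (77, 17.1367)]  |A|=98.2164
8. ⊥bis P0·P7 via (67.975,6.485): [(68.6992, 5.0007) (71.1389, 0) (77, 0) (77, 17.1367)]  |A|=85.779
9. ⊥bis P0·P8 via (39.07,8.675): [(68.6992, 5.0007) (71.1389, 0) (77, 0) (77, 17.1367)]  |A|=85.779
10. canonical 4-gon: [(68.6992, 5.0007) (71.1389, 0) (77, 0) (77, 17.1367)]
11. shoelace: 85.779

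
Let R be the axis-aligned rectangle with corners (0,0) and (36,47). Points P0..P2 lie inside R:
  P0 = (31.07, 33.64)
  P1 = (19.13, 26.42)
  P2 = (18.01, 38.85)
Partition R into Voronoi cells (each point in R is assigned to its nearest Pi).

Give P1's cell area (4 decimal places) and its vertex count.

1. box [0,36]×[0,47]: [(0, 0) (36, 0) (36, 47) (0, 47)]
2. ⊥bis P1·P0 via (25.1,30.03): [(0, 0) (36, 0) (36, 12.0042) (14.8384, 47) (0, 47)]  |A|=1321.717
3. ⊥bis P1·P2 via (18.57,32.635): [(0, 30.9618) (0, 0) (36, 0) (36, 12.0042) (23.2688, 33.0584)]  |A|=1031.6862
4. canonical 5-gon: [(0, 30.9618) (0, 0) (36, 0) (36, 12.0042) (23.2688, 33.0584)]
5. shoelace: 1031.6862

Area of P1's cell: 1031.6862 (5 vertices)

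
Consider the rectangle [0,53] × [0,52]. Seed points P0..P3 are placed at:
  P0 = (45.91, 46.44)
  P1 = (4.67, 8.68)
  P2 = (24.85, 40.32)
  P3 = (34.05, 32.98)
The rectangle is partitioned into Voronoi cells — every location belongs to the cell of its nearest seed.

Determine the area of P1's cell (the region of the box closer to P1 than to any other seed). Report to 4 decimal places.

1. box [0,53]×[0,52]: [(0, 0) (53, 0) (53, 52) (0, 52)]
2. ⊥bis P1·P0 via (25.29,27.56): [(0, 0) (50.5244, 0) (2.9123, 52) (0, 52)]  |A|=1389.3548
3. ⊥bis P1·P2 via (14.76,24.5): [(0, 33.9139) (0, 0) (50.5244, 0) (46.806, 4.061)]  |A|=896.2788
4. ⊥bis P1·P3 via (19.36,20.83): [(18.0714, 22.388) (0, 33.9139) (0, 0) (36.5884, 0)]  |A|=716.0059
5. canonical 4-gon: [(18.0714, 22.388) (0, 33.9139) (0, 0) (36.5884, 0)]
6. shoelace: 716.0059

Area of P1's cell: 716.0059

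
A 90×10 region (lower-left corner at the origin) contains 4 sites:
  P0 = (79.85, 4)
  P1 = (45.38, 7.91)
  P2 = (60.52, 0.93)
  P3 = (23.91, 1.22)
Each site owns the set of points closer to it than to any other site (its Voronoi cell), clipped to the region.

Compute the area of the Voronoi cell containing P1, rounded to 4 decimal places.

1. box [0,90]×[0,10]: [(0, 0) (90, 0) (90, 10) (0, 10)]
2. ⊥bis P1·P0 via (62.615,5.955): [(0, 0) (61.9395, 0) (63.0738, 10) (0, 10)]  |A|=625.0667
3. ⊥bis P1·P2 via (52.95,4.42): [(0, 0) (50.9122, 0) (55.5225, 10) (0, 10)]  |A|=532.174
4. ⊥bis P1·P3 via (34.645,4.565): [(36.0674, 0) (50.9122, 0) (55.5225, 10) (32.9515, 10)]  |A|=187.0794
5. canonical 4-gon: [(36.0674, 0) (50.9122, 0) (55.5225, 10) (32.9515, 10)]
6. shoelace: 187.0794

Area of P1's cell: 187.0794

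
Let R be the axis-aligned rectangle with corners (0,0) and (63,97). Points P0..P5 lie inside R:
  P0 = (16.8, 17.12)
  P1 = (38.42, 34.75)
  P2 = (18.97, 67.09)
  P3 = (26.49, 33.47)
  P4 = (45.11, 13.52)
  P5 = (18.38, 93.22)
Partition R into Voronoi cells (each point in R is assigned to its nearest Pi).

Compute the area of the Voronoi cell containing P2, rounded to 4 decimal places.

Area of P2's cell: 1577.6908

1. box [0,63]×[0,97]: [(0, 0) (63, 0) (63, 97) (0, 97)]
2. ⊥bis P2·P0 via (17.885,42.105): [(0, 42.8817) (63, 40.1458) (63, 97) (0, 97)]  |A|=3495.6335
3. ⊥bis P2·P1 via (28.695,50.92): [(0, 42.8817) (14.2971, 42.2608) (63, 71.5518) (63, 97) (0, 97)]  |A|=2730.8535
4. ⊥bis P2·P3 via (22.73,50.28): [(0, 45.1958) (30.5328, 52.0253) (63, 71.5518) (63, 97) (0, 97)]  |A|=2620.6822
5. ⊥bis P2·P4 via (32.04,40.305): [(0, 45.1958) (30.5328, 52.0253) (63, 71.5518) (63, 97) (0, 97)]  |A|=2620.6822
6. ⊥bis P2·P5 via (18.675,80.155): [(0, 79.7333) (0, 45.1958) (30.5328, 52.0253) (63, 71.5518) (63, 81.1558)]  |A|=1577.6908
7. canonical 5-gon: [(0, 79.7333) (0, 45.1958) (30.5328, 52.0253) (63, 71.5518) (63, 81.1558)]
8. shoelace: 1577.6908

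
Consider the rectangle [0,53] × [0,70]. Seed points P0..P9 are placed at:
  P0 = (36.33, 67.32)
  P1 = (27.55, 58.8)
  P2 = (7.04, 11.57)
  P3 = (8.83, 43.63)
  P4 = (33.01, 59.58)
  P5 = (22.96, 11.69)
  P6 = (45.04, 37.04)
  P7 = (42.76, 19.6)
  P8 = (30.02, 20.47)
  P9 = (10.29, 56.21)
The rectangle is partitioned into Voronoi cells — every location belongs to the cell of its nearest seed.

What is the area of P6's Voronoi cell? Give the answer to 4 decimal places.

Area of P6's cell: 477.6741

1. box [0,53]×[0,70]: [(0, 0) (53, 0) (53, 70) (0, 70)]
2. ⊥bis P6·P0 via (40.685,52.18): [(0, 40.477) (0, 0) (53, 0) (53, 55.7224)]  |A|=2549.2843
3. ⊥bis P6·P1 via (36.295,47.92): [(42.1022, 52.5877) (0, 18.7472) (0, 0) (53, 0) (53, 55.7224)]  |A|=2091.8481
4. ⊥bis P6·P2 via (26.04,24.305): [(42.1022, 52.5877) (19.3439, 34.2952) (42.3307, 0) (53, 0) (53, 55.7224)]  |A|=1184.6541
5. ⊥bis P6·P3 via (26.935,40.335): [(42.1022, 52.5877) (26.9482, 40.4073) (24.4495, 26.6779) (42.3307, 0) (53, 0) (53, 55.7224)]  |A|=1140.0894
6. ⊥bis P6·P4 via (39.025,48.31): [(52.8118, 55.6683) (32.3437, 44.7441) (26.9482, 40.4073) (24.4495, 26.6779) (42.3307, 0) (53, 0) (53, 55.7224)]  |A|=1113.1197
7. ⊥bis P6·P5 via (34,24.365): [(52.8118, 55.6683) (32.3437, 44.7441) (26.9482, 40.4073) (25.3929, 31.8618) (53, 7.8159) (53, 55.7224)]  |A|=776.3306
8. ⊥bis P6·P7 via (43.9,28.32): [(52.8118, 55.6683) (32.3437, 44.7441) (26.9482, 40.4073) (25.3929, 31.8618) (26.909, 30.5413) (53, 27.1303) (53, 55.7224)]  |A|=524.3642
9. ⊥bis P6·P8 via (37.53,28.755): [(52.8118, 55.6683) (32.3437, 44.7441) (26.9482, 40.4073) (26.6263, 38.6387) (37.0172, 29.2198) (53, 27.1303) (53, 55.7224)]  |A|=477.6741
10. ⊥bis P6·P9 via (27.665,46.625): [(52.8118, 55.6683) (32.3437, 44.7441) (26.9482, 40.4073) (26.6263, 38.6387) (37.0172, 29.2198) (53, 27.1303) (53, 55.7224)]  |A|=477.6741
11. canonical 7-gon: [(52.8118, 55.6683) (32.3437, 44.7441) (26.9482, 40.4073) (26.6263, 38.6387) (37.0172, 29.2198) (53, 27.1303) (53, 55.7224)]
12. shoelace: 477.6741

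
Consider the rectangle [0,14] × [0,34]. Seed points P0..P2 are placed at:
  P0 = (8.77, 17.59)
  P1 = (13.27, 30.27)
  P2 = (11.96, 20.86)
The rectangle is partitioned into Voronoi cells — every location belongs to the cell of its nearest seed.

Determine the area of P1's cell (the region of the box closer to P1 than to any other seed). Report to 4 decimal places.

1. box [0,14]×[0,34]: [(0, 0) (14, 0) (14, 34) (0, 34)]
2. ⊥bis P1·P0 via (11.02,23.93): [(0, 27.8409) (14, 22.8724) (14, 34) (0, 34)]  |A|=121.0068
3. ⊥bis P1·P2 via (12.615,25.565): [(0, 27.8409) (2.4097, 26.9857) (14, 25.3722) (14, 34) (0, 34)]  |A|=106.5203
4. canonical 5-gon: [(0, 27.8409) (2.4097, 26.9857) (14, 25.3722) (14, 34) (0, 34)]
5. shoelace: 106.5203

Area of P1's cell: 106.5203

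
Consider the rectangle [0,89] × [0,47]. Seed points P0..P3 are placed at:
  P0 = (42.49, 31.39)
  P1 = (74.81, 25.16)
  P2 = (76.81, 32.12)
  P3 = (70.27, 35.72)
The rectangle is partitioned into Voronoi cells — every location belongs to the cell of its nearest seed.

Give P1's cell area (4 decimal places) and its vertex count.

1. box [0,89]×[0,47]: [(0, 0) (89, 0) (89, 47) (0, 47)]
2. ⊥bis P1·P0 via (58.65,28.275): [(53.1997, 0) (89, 0) (89, 47) (62.2594, 47)]  |A|=1469.7101
3. ⊥bis P1·P2 via (75.81,28.64): [(59.6173, 33.2931) (53.1997, 0) (89, 0) (89, 24.8498)]  |A|=961.0277
4. ⊥bis P1·P3 via (72.54,30.44): [(71.3405, 29.9243) (57.8499, 24.1244) (53.1997, 0) (89, 0) (89, 24.8498)]  |A|=904.3073
5. canonical 5-gon: [(71.3405, 29.9243) (57.8499, 24.1244) (53.1997, 0) (89, 0) (89, 24.8498)]
6. shoelace: 904.3073

Area of P1's cell: 904.3073 (5 vertices)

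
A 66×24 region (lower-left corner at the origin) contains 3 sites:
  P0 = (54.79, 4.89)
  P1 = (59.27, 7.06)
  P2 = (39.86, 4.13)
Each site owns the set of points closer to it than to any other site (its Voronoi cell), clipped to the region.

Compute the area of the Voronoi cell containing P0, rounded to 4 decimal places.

Area of P0's cell: 172.0299

1. box [0,66]×[0,24]: [(0, 0) (66, 0) (66, 24) (0, 24)]
2. ⊥bis P0·P1 via (57.03,5.975): [(0, 0) (59.9241, 0) (48.2991, 24) (0, 24)]  |A|=1298.6794
3. ⊥bis P0·P2 via (47.325,4.51): [(47.5546, 0) (59.9241, 0) (48.2991, 24) (46.3329, 24)]  |A|=172.0299
4. canonical 4-gon: [(47.5546, 0) (59.9241, 0) (48.2991, 24) (46.3329, 24)]
5. shoelace: 172.0299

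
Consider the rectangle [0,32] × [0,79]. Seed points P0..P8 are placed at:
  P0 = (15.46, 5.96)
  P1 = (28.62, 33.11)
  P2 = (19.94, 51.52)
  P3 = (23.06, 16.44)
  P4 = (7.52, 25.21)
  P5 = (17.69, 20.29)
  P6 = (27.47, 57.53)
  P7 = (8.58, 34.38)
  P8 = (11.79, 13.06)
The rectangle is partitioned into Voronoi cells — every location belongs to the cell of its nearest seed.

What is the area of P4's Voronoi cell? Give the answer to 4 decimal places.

1. box [0,32]×[0,79]: [(0, 0) (32, 0) (32, 79) (0, 79)]
2. ⊥bis P4·P0 via (11.49,15.585): [(0, 10.8457) (32, 24.0447) (32, 79) (0, 79)]  |A|=1969.7527
3. ⊥bis P4·P1 via (18.07,29.16): [(0, 77.4229) (0, 10.8457) (21.5925, 19.7519)]  |A|=718.7821
4. ⊥bis P4·P2 via (13.73,38.365): [(14.8154, 37.8526) (0, 44.8464) (0, 10.8457) (21.5925, 19.7519)]  |A|=477.465
5. ⊥bis P4·P3 via (15.29,20.825): [(18.8373, 27.1106) (14.8154, 37.8526) (0, 44.8464) (0, 10.8457) (12.5885, 16.0381)]  |A|=439.2203
6. ⊥bis P4·P5 via (12.605,22.75): [(17.0386, 31.9147) (14.8154, 37.8526) (0, 44.8464) (0, 10.8457) (8.5526, 14.3734)]  |A|=385.9187
7. ⊥bis P4·P6 via (17.495,41.37): [(17.0386, 31.9147) (14.8154, 37.8526) (0, 44.8464) (0, 10.8457) (8.5526, 14.3734)]  |A|=385.9187
8. ⊥bis P4·P7 via (8.05,29.795): [(15.5915, 28.9232) (0, 30.7255) (0, 10.8457) (8.5526, 14.3734)]  |A|=204.7817
9. ⊥bis P4·P8 via (9.655,19.135): [(11.1022, 19.6436) (15.5915, 28.9232) (0, 30.7255) (0, 15.7418)]  |A|=159.5631
10. canonical 4-gon: [(11.1022, 19.6436) (15.5915, 28.9232) (0, 30.7255) (0, 15.7418)]
11. shoelace: 159.5631

Area of P4's cell: 159.5631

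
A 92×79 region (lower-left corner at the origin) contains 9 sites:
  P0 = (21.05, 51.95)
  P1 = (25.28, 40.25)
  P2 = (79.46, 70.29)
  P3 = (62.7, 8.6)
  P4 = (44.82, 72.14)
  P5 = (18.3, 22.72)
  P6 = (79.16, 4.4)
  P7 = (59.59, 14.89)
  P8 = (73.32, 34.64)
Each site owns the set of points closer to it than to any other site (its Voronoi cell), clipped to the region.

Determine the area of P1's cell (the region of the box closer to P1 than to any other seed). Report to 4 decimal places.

1. box [0,92]×[0,79]: [(0, 0) (92, 0) (92, 79) (0, 79)]
2. ⊥bis P1·P0 via (23.165,46.1): [(0, 37.725) (0, 0) (92, 0) (92, 70.9865)]  |A|=5000.7272
3. ⊥bis P1·P2 via (52.37,55.27): [(51.7286, 56.4268) (0, 37.725) (0, 0) (83.0143, 0)]  |A|=3317.8482
4. ⊥bis P1·P3 via (43.99,24.425): [(59.382, 42.6231) (51.7286, 56.4268) (0, 37.725) (0, 0) (23.3312, 0)]  |A|=2045.908
5. ⊥bis P1·P4 via (35.05,56.195): [(58.6371, 41.7424) (41.0012, 52.5485) (0, 37.725) (0, 0) (23.3312, 0)]  |A|=1945.2373
6. ⊥bis P1·P5 via (21.79,31.485): [(42.8641, 23.0938) (58.6371, 41.7424) (41.0012, 52.5485) (3.2068, 38.8843)]  |A|=819.0027
7. ⊥bis P1·P6 via (52.22,22.325): [(42.8641, 23.0938) (58.6371, 41.7424) (41.0012, 52.5485) (3.2068, 38.8843)]  |A|=819.0027
8. ⊥bis P1·P7 via (42.435,27.57): [(39.9764, 24.2437) (54.6956, 44.1575) (41.0012, 52.5485) (3.2068, 38.8843)]  |A|=725.988
9. ⊥bis P1·P8 via (49.3,37.445): [(39.9764, 24.2437) (49.2186, 36.7476) (50.3918, 46.7946) (41.0012, 52.5485) (3.2068, 38.8843)]  |A|=702.8212
10. canonical 5-gon: [(39.9764, 24.2437) (49.2186, 36.7476) (50.3918, 46.7946) (41.0012, 52.5485) (3.2068, 38.8843)]
11. shoelace: 702.8212

Area of P1's cell: 702.8212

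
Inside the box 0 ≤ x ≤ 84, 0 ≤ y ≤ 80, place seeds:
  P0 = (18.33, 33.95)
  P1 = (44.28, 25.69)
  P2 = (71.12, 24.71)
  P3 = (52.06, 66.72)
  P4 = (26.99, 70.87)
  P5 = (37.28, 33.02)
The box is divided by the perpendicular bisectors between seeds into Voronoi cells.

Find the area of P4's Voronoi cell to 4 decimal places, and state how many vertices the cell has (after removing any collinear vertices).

Area of P4's cell: 1025.0690 (5 vertices)

1. box [0,84]×[0,80]: [(0, 0) (84, 0) (84, 80) (0, 80)]
2. ⊥bis P4·P0 via (22.66,52.41): [(0, 57.7252) (84, 38.022) (84, 80) (0, 80)]  |A|=2698.6188
3. ⊥bis P4·P1 via (35.635,48.28): [(0, 57.7252) (37.3953, 48.9537) (84, 66.7889) (84, 80) (0, 80)]  |A|=2028.2838
4. ⊥bis P4·P2 via (49.055,47.79): [(0, 57.7252) (37.3953, 48.9537) (58.8673, 57.1708) (82.7467, 80) (0, 80)]  |A|=1847.9622
5. ⊥bis P4·P3 via (39.525,68.795): [(0, 57.7252) (36.2837, 49.2144) (41.3798, 80) (0, 80)]  |A|=1041.0582
6. ⊥bis P4·P5 via (32.135,51.945): [(0, 57.7252) (28.6647, 51.0015) (36.9525, 53.2547) (41.3798, 80) (0, 80)]  |A|=1025.069
7. canonical 5-gon: [(0, 57.7252) (28.6647, 51.0015) (36.9525, 53.2547) (41.3798, 80) (0, 80)]
8. shoelace: 1025.069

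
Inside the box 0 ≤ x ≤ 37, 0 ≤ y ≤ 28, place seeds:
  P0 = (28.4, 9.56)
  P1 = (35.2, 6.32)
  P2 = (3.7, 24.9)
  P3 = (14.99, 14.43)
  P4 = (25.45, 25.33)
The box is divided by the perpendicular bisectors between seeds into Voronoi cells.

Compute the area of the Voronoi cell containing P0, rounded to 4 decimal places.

1. box [0,37]×[0,28]: [(0, 0) (37, 0) (37, 28) (0, 28)]
2. ⊥bis P0·P1 via (31.8,7.94): [(0, 0) (28.0168, 0) (37, 18.8536) (37, 28) (0, 28)]  |A|=951.3175
3. ⊥bis P0·P2 via (16.05,17.23): [(5.3493, 0) (28.0168, 0) (37, 18.8536) (37, 28) (22.7387, 28)]  |A|=558.0855
4. ⊥bis P0·P3 via (21.695,11.995): [(17.3389, 0) (28.0168, 0) (37, 18.8536) (37, 28) (27.5074, 28)]  |A|=323.4696
5. ⊥bis P0·P4 via (26.925,17.445): [(23.4373, 16.7926) (17.3389, 0) (28.0168, 0) (37, 18.8536) (37, 19.3297)]  |A|=211.4793
6. canonical 5-gon: [(23.4373, 16.7926) (17.3389, 0) (28.0168, 0) (37, 18.8536) (37, 19.3297)]
7. shoelace: 211.4793

Area of P0's cell: 211.4793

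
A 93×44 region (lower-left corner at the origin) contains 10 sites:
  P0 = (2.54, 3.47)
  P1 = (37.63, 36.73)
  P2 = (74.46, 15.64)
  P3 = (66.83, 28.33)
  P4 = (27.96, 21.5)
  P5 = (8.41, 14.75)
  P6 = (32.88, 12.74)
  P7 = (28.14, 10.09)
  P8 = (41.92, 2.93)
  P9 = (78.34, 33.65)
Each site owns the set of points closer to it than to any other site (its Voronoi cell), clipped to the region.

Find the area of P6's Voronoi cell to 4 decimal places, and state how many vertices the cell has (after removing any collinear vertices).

1. box [0,93]×[0,44]: [(0, 0) (93, 0) (93, 44) (0, 44)]
2. ⊥bis P6·P0 via (17.71,8.105): [(20.1864, 0) (93, 0) (93, 44) (6.7427, 44)]  |A|=3499.5594
3. ⊥bis P6·P1 via (35.255,24.735): [(11.172, 29.5034) (20.1864, 0) (93, 0) (93, 13.3015)]  |A|=1618.3445
4. ⊥bis P6·P2 via (53.67,14.19): [(53.1821, 21.1854) (11.172, 29.5034) (20.1864, 0) (54.6597, 0)]  |A|=947.3964
5. ⊥bis P6·P3 via (49.855,20.535): [(53.8314, 11.8756) (49.1937, 21.9752) (11.172, 29.5034) (20.1864, 0) (54.6597, 0)]  |A|=929.0871
6. ⊥bis P6·P4 via (30.42,17.12): [(53.8314, 11.8756) (49.1937, 21.9752) (41.7047, 23.458) (17.2206, 9.7067) (20.1864, 0) (54.6597, 0)]  |A|=645.1463
7. ⊥bis P6·P5 via (20.645,13.745): [(53.8314, 11.8756) (49.1937, 21.9752) (41.7047, 23.458) (20.4629, 11.5276) (19.658, 1.7293) (20.1864, 0) (54.6597, 0)]  |A|=629.9949
8. ⊥bis P6·P7 via (30.51,11.415): [(53.8314, 11.8756) (49.1937, 21.9752) (41.7047, 23.458) (28.0612, 15.7952) (36.8918, 0) (54.6597, 0)]  |A|=451.5726
9. ⊥bis P6·P8 via (37.4,7.835): [(50.2495, 19.6759) (49.1937, 21.9752) (41.7047, 23.458) (28.0612, 15.7952) (34.1737, 4.8619)]  |A|=199.5216
10. ⊥bis P6·P9 via (55.61,23.195): [(50.2495, 19.6759) (49.1937, 21.9752) (41.7047, 23.458) (28.0612, 15.7952) (34.1737, 4.8619)]  |A|=199.5216
11. canonical 5-gon: [(50.2495, 19.6759) (49.1937, 21.9752) (41.7047, 23.458) (28.0612, 15.7952) (34.1737, 4.8619)]
12. shoelace: 199.5216

Area of P6's cell: 199.5216 (5 vertices)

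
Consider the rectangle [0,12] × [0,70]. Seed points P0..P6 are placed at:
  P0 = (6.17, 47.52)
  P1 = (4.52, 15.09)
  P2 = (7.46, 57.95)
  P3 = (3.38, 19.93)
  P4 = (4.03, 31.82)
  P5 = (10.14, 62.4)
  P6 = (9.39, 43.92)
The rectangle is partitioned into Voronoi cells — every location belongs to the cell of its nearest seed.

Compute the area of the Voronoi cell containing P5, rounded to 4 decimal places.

1. box [0,12]×[0,70]: [(0, 0) (12, 0) (12, 70) (0, 70)]
2. ⊥bis P5·P0 via (8.155,54.96): [(0, 57.1358) (12, 53.9341) (12, 70) (0, 70)]  |A|=173.5805
3. ⊥bis P5·P1 via (7.33,38.745): [(0, 57.1358) (12, 53.9341) (12, 70) (0, 70)]  |A|=173.5805
4. ⊥bis P5·P2 via (8.8,60.175): [(0, 65.4748) (12, 58.2478) (12, 70) (0, 70)]  |A|=97.6645
5. ⊥bis P5·P3 via (6.76,41.165): [(0, 65.4748) (12, 58.2478) (12, 70) (0, 70)]  |A|=97.6645
6. ⊥bis P5·P4 via (7.085,47.11): [(0, 65.4748) (12, 58.2478) (12, 70) (0, 70)]  |A|=97.6645
7. ⊥bis P5·P6 via (9.765,53.16): [(0, 65.4748) (12, 58.2478) (12, 70) (0, 70)]  |A|=97.6645
8. canonical 4-gon: [(0, 65.4748) (12, 58.2478) (12, 70) (0, 70)]
9. shoelace: 97.6645

Area of P5's cell: 97.6645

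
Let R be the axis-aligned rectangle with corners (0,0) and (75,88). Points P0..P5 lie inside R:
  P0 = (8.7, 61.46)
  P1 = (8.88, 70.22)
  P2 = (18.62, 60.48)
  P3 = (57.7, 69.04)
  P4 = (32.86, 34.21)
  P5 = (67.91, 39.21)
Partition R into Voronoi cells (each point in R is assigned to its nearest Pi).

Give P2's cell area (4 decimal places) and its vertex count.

1. box [0,75]×[0,88]: [(0, 0) (75, 0) (75, 88) (0, 88)]
2. ⊥bis P2·P0 via (13.66,60.97): [(7.6368, 0) (75, 0) (75, 88) (16.3303, 88)]  |A|=5545.4495
3. ⊥bis P2·P1 via (13.75,65.35): [(14.1303, 65.7303) (7.6368, 0) (75, 0) (75, 88) (36.4, 88)]  |A|=5321.9761
4. ⊥bis P2·P3 via (38.16,64.76): [(33.668, 85.268) (14.1303, 65.7303) (7.6368, 0) (52.3449, 0)]  |A|=2484.7615
5. ⊥bis P2·P4 via (25.74,47.345): [(40.2516, 55.2112) (33.668, 85.268) (14.1303, 65.7303) (11.5543, 39.6555)]  |A|=712.0363
6. ⊥bis P2·P5 via (43.265,49.845): [(40.2516, 55.2112) (33.668, 85.268) (14.1303, 65.7303) (11.5543, 39.6555)]  |A|=712.0363
7. canonical 4-gon: [(40.2516, 55.2112) (33.668, 85.268) (14.1303, 65.7303) (11.5543, 39.6555)]
8. shoelace: 712.0363

Area of P2's cell: 712.0363 (4 vertices)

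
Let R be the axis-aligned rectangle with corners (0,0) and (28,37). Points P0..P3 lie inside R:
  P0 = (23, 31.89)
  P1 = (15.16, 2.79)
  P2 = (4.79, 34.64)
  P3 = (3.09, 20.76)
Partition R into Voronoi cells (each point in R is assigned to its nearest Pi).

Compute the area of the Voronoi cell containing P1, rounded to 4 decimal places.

Area of P1's cell: 373.2718

1. box [0,28]×[0,37]: [(0, 0) (28, 0) (28, 37) (0, 37)]
2. ⊥bis P1·P0 via (19.08,17.34): [(0, 22.4805) (0, 0) (28, 0) (28, 14.9368)]  |A|=523.8417
3. ⊥bis P1·P2 via (9.975,18.715): [(11.7868, 19.3049) (0, 15.4673) (0, 0) (28, 0) (28, 14.9368)]  |A|=482.5101
4. ⊥bis P1·P3 via (9.125,11.775): [(17.8883, 17.6611) (0, 5.646) (0, 0) (28, 0) (28, 14.9368)]  |A|=373.2718
5. canonical 5-gon: [(17.8883, 17.6611) (0, 5.646) (0, 0) (28, 0) (28, 14.9368)]
6. shoelace: 373.2718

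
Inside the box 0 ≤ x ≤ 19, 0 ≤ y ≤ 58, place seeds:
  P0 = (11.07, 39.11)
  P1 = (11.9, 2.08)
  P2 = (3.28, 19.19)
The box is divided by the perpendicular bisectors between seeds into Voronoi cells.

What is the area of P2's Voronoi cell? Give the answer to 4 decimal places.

Area of P2's cell: 316.2269

1. box [0,19]×[0,58]: [(0, 0) (19, 0) (19, 58) (0, 58)]
2. ⊥bis P2·P0 via (7.175,29.15): [(0, 31.9559) (0, 0) (19, 0) (19, 24.5257)]  |A|=536.5747
3. ⊥bis P2·P1 via (7.59,10.635): [(0, 31.9559) (0, 6.8112) (19, 16.3833) (19, 24.5257)]  |A|=316.2269
4. canonical 4-gon: [(0, 31.9559) (0, 6.8112) (19, 16.3833) (19, 24.5257)]
5. shoelace: 316.2269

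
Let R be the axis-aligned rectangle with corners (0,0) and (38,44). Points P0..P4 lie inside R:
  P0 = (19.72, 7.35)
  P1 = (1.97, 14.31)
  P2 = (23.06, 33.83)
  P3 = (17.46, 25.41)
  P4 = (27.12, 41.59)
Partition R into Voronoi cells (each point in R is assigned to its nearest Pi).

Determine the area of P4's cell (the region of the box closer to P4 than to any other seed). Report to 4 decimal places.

1. box [0,38]×[0,44]: [(0, 0) (38, 0) (38, 44) (0, 44)]
2. ⊥bis P4·P0 via (23.42,24.47): [(0, 29.5316) (38, 21.3189) (38, 44) (0, 44)]  |A|=705.8402
3. ⊥bis P4·P1 via (14.545,27.95): [(0, 41.3593) (16.758, 25.9098) (38, 21.3189) (38, 44) (0, 44)]  |A|=606.7354
4. ⊥bis P4·P2 via (25.09,37.71): [(38, 30.9555) (38, 44) (13.0677, 44)]  |A|=162.614
5. ⊥bis P4·P3 via (22.29,33.5): [(38, 30.9555) (38, 44) (13.0677, 44)]  |A|=162.614
6. canonical 3-gon: [(38, 30.9555) (38, 44) (13.0677, 44)]
7. shoelace: 162.614

Area of P4's cell: 162.6140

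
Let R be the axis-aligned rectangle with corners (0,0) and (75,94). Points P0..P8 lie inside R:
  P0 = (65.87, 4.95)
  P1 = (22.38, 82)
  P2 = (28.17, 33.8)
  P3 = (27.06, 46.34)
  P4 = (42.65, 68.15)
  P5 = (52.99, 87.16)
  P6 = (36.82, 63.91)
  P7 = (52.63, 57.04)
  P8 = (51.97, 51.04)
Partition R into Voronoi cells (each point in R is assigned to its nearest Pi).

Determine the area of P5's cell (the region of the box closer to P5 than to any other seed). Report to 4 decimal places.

1. box [0,75]×[0,94]: [(0, 0) (75, 0) (75, 94) (0, 94)]
2. ⊥bis P5·P0 via (59.43,46.055): [(0, 36.744) (75, 48.4944) (75, 94) (0, 94)]  |A|=3853.5612
3. ⊥bis P5·P1 via (37.685,84.58): [(44.5717, 43.7271) (75, 48.4944) (75, 94) (36.097, 94)]  |A|=1670.2118
4. ⊥bis P5·P2 via (40.58,60.48): [(41.8469, 59.8907) (68.5277, 47.4804) (75, 48.4944) (75, 94) (36.097, 94)]  |A|=1471.4911
5. ⊥bis P5·P3 via (40.025,66.75): [(40.7705, 66.2765) (69.9975, 47.7106) (75, 48.4944) (75, 94) (36.097, 94)]  |A|=1375.9729
6. ⊥bis P5·P4 via (47.82,77.655): [(37.9471, 83.0251) (75, 62.8711) (75, 94) (36.097, 94)]  |A|=790.185
7. ⊥bis P5·P6 via (44.905,75.535): [(37.9471, 83.0251) (75, 62.8711) (75, 94) (36.097, 94)]  |A|=790.185
8. ⊥bis P5·P7 via (52.81,72.1): [(37.9471, 83.0251) (58.1502, 72.0362) (75, 71.8348) (75, 94) (36.097, 94)]  |A|=714.6671
9. ⊥bis P5·P8 via (52.48,69.1): [(37.9471, 83.0251) (58.1502, 72.0362) (75, 71.8348) (75, 94) (36.097, 94)]  |A|=714.6671
10. canonical 5-gon: [(37.9471, 83.0251) (58.1502, 72.0362) (75, 71.8348) (75, 94) (36.097, 94)]
11. shoelace: 714.6671

Area of P5's cell: 714.6671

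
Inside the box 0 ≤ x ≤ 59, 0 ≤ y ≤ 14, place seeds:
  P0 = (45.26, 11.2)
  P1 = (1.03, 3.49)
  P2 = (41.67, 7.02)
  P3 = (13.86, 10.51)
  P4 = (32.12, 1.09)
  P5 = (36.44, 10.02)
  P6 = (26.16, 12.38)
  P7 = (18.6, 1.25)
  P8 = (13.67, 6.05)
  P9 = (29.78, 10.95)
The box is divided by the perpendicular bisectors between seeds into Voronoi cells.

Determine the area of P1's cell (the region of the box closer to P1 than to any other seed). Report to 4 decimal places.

Area of P1's cell: 91.5267

1. box [0,59]×[0,14]: [(0, 0) (59, 0) (59, 14) (0, 14)]
2. ⊥bis P1·P0 via (23.145,7.345): [(0, 0) (24.4254, 0) (21.9849, 14) (0, 14)]  |A|=324.8719
3. ⊥bis P1·P2 via (21.35,5.255): [(0, 0) (21.8065, 0) (20.5904, 14) (0, 14)]  |A|=296.778
4. ⊥bis P1·P3 via (7.445,7): [(0, 0) (11.2751, 0) (3.6149, 14) (0, 14)]  |A|=104.23
5. ⊥bis P1·P4 via (16.575,2.29): [(0, 0) (11.2751, 0) (3.6149, 14) (0, 14)]  |A|=104.23
6. ⊥bis P1·P5 via (18.735,6.755): [(0, 0) (11.2751, 0) (3.6149, 14) (0, 14)]  |A|=104.23
7. ⊥bis P1·P6 via (13.595,7.935): [(0, 0) (11.2751, 0) (3.6149, 14) (0, 14)]  |A|=104.23
8. ⊥bis P1·P7 via (9.815,2.37): [(0, 0) (9.5128, 0) (9.8459, 2.6121) (3.6149, 14) (0, 14)]  |A|=101.9284
9. ⊥bis P1·P8 via (7.35,4.77): [(0, 0) (8.3161, 0) (6.5771, 8.5862) (3.6149, 14) (0, 14)]  |A|=91.5267
10. ⊥bis P1·P9 via (15.405,7.22): [(0, 0) (8.3161, 0) (6.5771, 8.5862) (3.6149, 14) (0, 14)]  |A|=91.5267
11. canonical 5-gon: [(0, 0) (8.3161, 0) (6.5771, 8.5862) (3.6149, 14) (0, 14)]
12. shoelace: 91.5267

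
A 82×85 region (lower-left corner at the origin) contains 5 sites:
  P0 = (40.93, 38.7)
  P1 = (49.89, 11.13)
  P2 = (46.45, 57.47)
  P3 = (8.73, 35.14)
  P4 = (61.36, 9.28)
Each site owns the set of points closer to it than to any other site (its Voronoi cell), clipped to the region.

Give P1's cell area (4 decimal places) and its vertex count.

1. box [0,82]×[0,85]: [(0, 0) (82, 0) (82, 85) (0, 85)]
2. ⊥bis P1·P0 via (45.41,24.915): [(0, 10.1572) (0, 0) (82, 0) (82, 36.8064)]  |A|=1925.5068
3. ⊥bis P1·P2 via (48.17,34.3): [(0, 10.1572) (0, 0) (82, 0) (82, 36.8064)]  |A|=1925.5068
4. ⊥bis P1·P3 via (29.31,23.135): [(26.825, 18.8751) (15.8146, 0) (82, 0) (82, 36.8064)]  |A|=1640.0231
5. ⊥bis P1·P4 via (55.625,10.205): [(58.6939, 29.2321) (26.825, 18.8751) (15.8146, 0) (53.979, 0)]  |A|=801.5595
6. canonical 4-gon: [(58.6939, 29.2321) (26.825, 18.8751) (15.8146, 0) (53.979, 0)]
7. shoelace: 801.5595

Area of P1's cell: 801.5595 (4 vertices)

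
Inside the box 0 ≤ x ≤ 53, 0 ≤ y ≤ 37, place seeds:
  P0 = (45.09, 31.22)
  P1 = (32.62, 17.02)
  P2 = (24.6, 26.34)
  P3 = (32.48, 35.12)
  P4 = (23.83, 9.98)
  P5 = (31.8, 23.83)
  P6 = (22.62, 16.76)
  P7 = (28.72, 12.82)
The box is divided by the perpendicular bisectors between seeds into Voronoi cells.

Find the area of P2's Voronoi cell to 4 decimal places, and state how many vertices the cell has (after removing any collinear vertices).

1. box [0,53]×[0,37]: [(0, 0) (53, 0) (53, 37) (0, 37)]
2. ⊥bis P2·P0 via (34.845,28.78): [(0, 0) (41.6994, 0) (32.8873, 37) (0, 37)]  |A|=1379.8534
3. ⊥bis P2·P1 via (28.61,21.68): [(0, 0) (3.4158, 0) (35.1879, 27.3404) (32.8873, 37) (0, 37)]  |A|=856.5097
4. ⊥bis P2·P3 via (28.54,30.73): [(0, 0) (3.4158, 0) (33.7221, 26.0791) (21.5539, 37) (0, 37)]  |A|=786.094
5. ⊥bis P2·P4 via (24.215,18.16): [(0, 19.2997) (24.5036, 18.1464) (33.7221, 26.0791) (21.5539, 37) (0, 37)]  |A|=518.6453
6. ⊥bis P2·P5 via (28.2,25.085): [(0, 19.2997) (24.5036, 18.1464) (26.3286, 19.7168) (29.78, 29.6171) (21.5539, 37) (0, 37)]  |A|=493.0253
7. ⊥bis P2·P6 via (23.61,21.55): [(0, 26.4297) (26.742, 20.9027) (29.78, 29.6171) (21.5539, 37) (0, 37)]  |A|=361.8723
8. ⊥bis P2·P7 via (26.66,19.58): [(0, 26.4297) (26.742, 20.9027) (29.78, 29.6171) (21.5539, 37) (0, 37)]  |A|=361.8723
9. canonical 5-gon: [(0, 26.4297) (26.742, 20.9027) (29.78, 29.6171) (21.5539, 37) (0, 37)]
10. shoelace: 361.8723

Area of P2's cell: 361.8723 (5 vertices)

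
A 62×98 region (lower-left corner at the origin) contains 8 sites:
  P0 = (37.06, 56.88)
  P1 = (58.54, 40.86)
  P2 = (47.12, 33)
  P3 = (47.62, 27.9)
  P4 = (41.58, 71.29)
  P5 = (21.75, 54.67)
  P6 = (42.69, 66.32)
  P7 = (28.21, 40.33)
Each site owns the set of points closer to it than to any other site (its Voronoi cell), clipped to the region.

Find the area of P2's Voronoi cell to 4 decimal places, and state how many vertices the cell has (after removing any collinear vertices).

Area of P2's cell: 213.3735 (4 vertices)

1. box [0,62]×[0,98]: [(0, 0) (62, 0) (62, 98) (0, 98)]
2. ⊥bis P2·P0 via (42.09,44.94): [(0, 27.2086) (0, 0) (62, 0) (62, 53.3275)]  |A|=2496.6211
3. ⊥bis P2·P1 via (52.83,36.93): [(46.1421, 46.647) (0, 27.2086) (0, 0) (62, 0) (62, 23.6067)]  |A|=2260.9656
4. ⊥bis P2·P3 via (47.37,30.45): [(56.6629, 31.3611) (46.1421, 46.647) (0, 27.2086) (0, 25.8059)]  |A|=494.6588
5. ⊥bis P2·P4 via (44.35,52.145): [(56.6629, 31.3611) (46.1421, 46.647) (0, 27.2086) (0, 25.8059)]  |A|=494.6588
6. ⊥bis P2·P5 via (34.435,43.835): [(20.775, 27.8426) (56.6629, 31.3611) (46.1421, 46.647) (31.6065, 40.5236)]  |A|=351.7983
7. ⊥bis P2·P6 via (44.905,49.66): [(20.775, 27.8426) (56.6629, 31.3611) (46.1421, 46.647) (31.6065, 40.5236)]  |A|=351.7983
8. ⊥bis P2·P7 via (37.665,36.665): [(34.7774, 29.2154) (56.6629, 31.3611) (46.1421, 46.647) (40.635, 44.3271)]  |A|=213.3735
9. canonical 4-gon: [(34.7774, 29.2154) (56.6629, 31.3611) (46.1421, 46.647) (40.635, 44.3271)]
10. shoelace: 213.3735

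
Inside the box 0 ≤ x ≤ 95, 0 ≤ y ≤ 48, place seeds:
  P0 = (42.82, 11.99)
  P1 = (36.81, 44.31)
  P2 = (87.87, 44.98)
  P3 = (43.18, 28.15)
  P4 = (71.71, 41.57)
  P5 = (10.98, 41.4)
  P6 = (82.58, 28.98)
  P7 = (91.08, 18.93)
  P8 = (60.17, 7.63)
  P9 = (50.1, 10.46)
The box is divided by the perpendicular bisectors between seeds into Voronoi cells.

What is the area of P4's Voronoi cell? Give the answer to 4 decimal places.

1. box [0,95]×[0,48]: [(0, 0) (95, 0) (95, 48) (0, 48)]
2. ⊥bis P4·P0 via (57.265,26.78): [(84.6846, 0) (95, 0) (95, 48) (35.5382, 48)]  |A|=1674.653
3. ⊥bis P4·P1 via (54.26,42.94): [(53.2956, 30.6568) (84.6846, 0) (95, 0) (95, 48) (54.6573, 48)]  |A|=1508.8597
4. ⊥bis P4·P2 via (79.79,43.275): [(53.2956, 30.6568) (84.6846, 0) (88.9217, 0) (78.793, 48) (54.6573, 48)]  |A|=974.0106
5. ⊥bis P4·P3 via (57.445,34.86): [(54.1719, 41.8183) (64.6286, 19.5882) (84.6846, 0) (88.9217, 0) (78.793, 48) (54.6573, 48)]  |A|=905.9143
6. ⊥bis P4·P5 via (41.345,41.485): [(54.1719, 41.8183) (64.6286, 19.5882) (84.6846, 0) (88.9217, 0) (78.793, 48) (54.6573, 48)]  |A|=905.9143
7. ⊥bis P4·P6 via (77.145,35.275): [(54.1719, 41.8183) (62.996, 23.059) (80.8103, 38.4396) (78.793, 48) (54.6573, 48)]  |A|=433.481
8. ⊥bis P4·P7 via (81.395,30.25): [(54.1719, 41.8183) (62.996, 23.059) (80.8103, 38.4396) (78.793, 48) (54.6573, 48)]  |A|=433.481
9. ⊥bis P4·P8 via (65.94,24.6): [(54.1719, 41.8183) (61.5726, 26.085) (65.1084, 24.8828) (80.8103, 38.4396) (78.793, 48) (54.6573, 48)]  |A|=428.987
10. ⊥bis P4·P9 via (60.905,26.015): [(54.1719, 41.8183) (61.5726, 26.085) (65.1084, 24.8828) (80.8103, 38.4396) (78.793, 48) (54.6573, 48)]  |A|=428.987
11. canonical 6-gon: [(54.1719, 41.8183) (61.5726, 26.085) (65.1084, 24.8828) (80.8103, 38.4396) (78.793, 48) (54.6573, 48)]
12. shoelace: 428.987

Area of P4's cell: 428.9870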